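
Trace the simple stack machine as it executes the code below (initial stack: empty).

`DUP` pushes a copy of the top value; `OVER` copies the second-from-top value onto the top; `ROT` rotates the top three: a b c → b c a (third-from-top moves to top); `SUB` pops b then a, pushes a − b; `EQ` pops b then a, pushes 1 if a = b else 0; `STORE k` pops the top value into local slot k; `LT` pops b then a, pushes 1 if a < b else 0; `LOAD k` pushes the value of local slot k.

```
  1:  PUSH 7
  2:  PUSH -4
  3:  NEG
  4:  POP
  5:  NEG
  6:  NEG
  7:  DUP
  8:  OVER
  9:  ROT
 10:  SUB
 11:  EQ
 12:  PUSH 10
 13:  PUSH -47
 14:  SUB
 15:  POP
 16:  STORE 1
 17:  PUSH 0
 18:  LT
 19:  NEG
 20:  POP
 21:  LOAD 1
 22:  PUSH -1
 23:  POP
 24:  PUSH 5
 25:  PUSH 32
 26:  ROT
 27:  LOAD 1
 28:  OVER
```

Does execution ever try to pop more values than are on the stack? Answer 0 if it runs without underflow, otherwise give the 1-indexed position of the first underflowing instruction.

PUSH 7   -> [7]
PUSH -4  -> [7, -4]
NEG      -> [7, 4]
POP      -> [7]
NEG      -> [-7]
NEG      -> [7]
DUP      -> [7, 7]
OVER     -> [7, 7, 7]
ROT      -> [7, 7, 7]
SUB      -> [7, 0]
EQ       -> [0]
PUSH 10  -> [0, 10]
PUSH -47 -> [0, 10, -47]
SUB      -> [0, 57]
POP      -> [0]
STORE 1  -> []
PUSH 0   -> [0]
LT  — needs 2 operands, stack has 1 → underflow

18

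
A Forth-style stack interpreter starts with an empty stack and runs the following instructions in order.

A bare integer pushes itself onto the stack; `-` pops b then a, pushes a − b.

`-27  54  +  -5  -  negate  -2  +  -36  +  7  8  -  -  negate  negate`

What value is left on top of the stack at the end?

-69

-27    : [-27]
54     : [-27, 54]
+      : [27]
-5     : [27, -5]
-      : [32]
negate : [-32]
-2     : [-32, -2]
+      : [-34]
-36    : [-34, -36]
+      : [-70]
7      : [-70, 7]
8      : [-70, 7, 8]
-      : [-70, -1]
-      : [-69]
negate : [69]
negate : [-69]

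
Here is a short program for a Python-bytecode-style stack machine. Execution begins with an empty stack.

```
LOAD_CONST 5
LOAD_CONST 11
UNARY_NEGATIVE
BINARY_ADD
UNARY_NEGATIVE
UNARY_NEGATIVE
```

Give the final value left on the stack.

-6

LOAD_CONST 5    [5]
LOAD_CONST 11   [5, 11]
UNARY_NEGATIVE  [5, -11]
BINARY_ADD      [-6]
UNARY_NEGATIVE  [6]
UNARY_NEGATIVE  [-6]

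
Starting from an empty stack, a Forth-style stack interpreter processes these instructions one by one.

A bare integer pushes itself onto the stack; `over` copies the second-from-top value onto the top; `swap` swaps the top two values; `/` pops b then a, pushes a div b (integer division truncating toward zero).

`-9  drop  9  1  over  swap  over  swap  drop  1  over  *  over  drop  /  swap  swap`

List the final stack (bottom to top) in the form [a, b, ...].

[9, 9, 1]

-9   -> -9
drop -> (empty)
9    -> 9
1    -> 9 1
over -> 9 1 9
swap -> 9 9 1
over -> 9 9 1 9
swap -> 9 9 9 1
drop -> 9 9 9
1    -> 9 9 9 1
over -> 9 9 9 1 9
*    -> 9 9 9 9
over -> 9 9 9 9 9
drop -> 9 9 9 9
/    -> 9 9 1
swap -> 9 1 9
swap -> 9 9 1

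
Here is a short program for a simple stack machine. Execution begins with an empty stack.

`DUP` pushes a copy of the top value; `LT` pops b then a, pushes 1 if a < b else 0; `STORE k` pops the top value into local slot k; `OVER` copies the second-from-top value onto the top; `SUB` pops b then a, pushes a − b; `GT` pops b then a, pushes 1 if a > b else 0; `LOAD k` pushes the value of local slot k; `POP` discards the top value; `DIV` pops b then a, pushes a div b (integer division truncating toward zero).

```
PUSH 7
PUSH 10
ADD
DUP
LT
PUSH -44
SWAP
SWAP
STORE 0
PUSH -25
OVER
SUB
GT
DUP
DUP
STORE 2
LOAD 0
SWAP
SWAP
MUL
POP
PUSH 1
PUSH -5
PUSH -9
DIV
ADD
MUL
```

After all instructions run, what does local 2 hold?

1

PUSH 7   → 7
PUSH 10  → 7 10
ADD      → 17
DUP      → 17 17
LT       → 0
PUSH -44 → 0 -44
SWAP     → -44 0
SWAP     → 0 -44
STORE 0  → 0
PUSH -25 → 0 -25
OVER     → 0 -25 0
SUB      → 0 -25
GT       → 1
DUP      → 1 1
DUP      → 1 1 1
STORE 2  → 1 1
LOAD 0   → 1 1 -44
SWAP     → 1 -44 1
SWAP     → 1 1 -44
MUL      → 1 -44
POP      → 1
PUSH 1   → 1 1
PUSH -5  → 1 1 -5
PUSH -9  → 1 1 -5 -9
DIV      → 1 1 0
ADD      → 1 1
MUL      → 1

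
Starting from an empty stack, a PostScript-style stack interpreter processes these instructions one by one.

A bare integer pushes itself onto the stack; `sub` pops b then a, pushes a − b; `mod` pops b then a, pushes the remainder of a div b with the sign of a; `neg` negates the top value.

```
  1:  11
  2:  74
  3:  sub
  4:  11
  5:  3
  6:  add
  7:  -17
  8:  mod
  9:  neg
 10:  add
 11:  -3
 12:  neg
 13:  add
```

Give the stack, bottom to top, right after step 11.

[-77, -3]

11  -> [11]
74  -> [11, 74]
sub -> [-63]
11  -> [-63, 11]
3   -> [-63, 11, 3]
add -> [-63, 14]
-17 -> [-63, 14, -17]
mod -> [-63, 14]
neg -> [-63, -14]
add -> [-77]
-3  -> [-77, -3]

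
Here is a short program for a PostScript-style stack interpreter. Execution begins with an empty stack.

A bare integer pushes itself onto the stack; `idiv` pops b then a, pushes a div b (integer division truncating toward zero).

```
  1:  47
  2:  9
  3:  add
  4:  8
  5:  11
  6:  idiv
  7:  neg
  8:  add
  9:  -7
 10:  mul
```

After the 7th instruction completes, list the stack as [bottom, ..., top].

47    47
9     47 9
add   56
8     56 8
11    56 8 11
idiv  56 0
neg   56 0

[56, 0]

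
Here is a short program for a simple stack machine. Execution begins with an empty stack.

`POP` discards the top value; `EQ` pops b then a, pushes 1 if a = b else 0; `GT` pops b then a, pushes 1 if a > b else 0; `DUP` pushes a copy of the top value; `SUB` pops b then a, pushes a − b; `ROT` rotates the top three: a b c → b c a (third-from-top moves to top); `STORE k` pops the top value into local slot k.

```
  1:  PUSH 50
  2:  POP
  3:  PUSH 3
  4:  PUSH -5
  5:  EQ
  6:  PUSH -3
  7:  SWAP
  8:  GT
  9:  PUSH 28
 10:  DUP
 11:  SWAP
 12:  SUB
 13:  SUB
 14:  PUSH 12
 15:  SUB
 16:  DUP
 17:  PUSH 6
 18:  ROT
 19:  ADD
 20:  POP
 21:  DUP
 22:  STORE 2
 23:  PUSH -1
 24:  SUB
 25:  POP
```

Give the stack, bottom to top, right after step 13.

[0]

PUSH 50 : [50]
POP     : []
PUSH 3  : [3]
PUSH -5 : [3, -5]
EQ      : [0]
PUSH -3 : [0, -3]
SWAP    : [-3, 0]
GT      : [0]
PUSH 28 : [0, 28]
DUP     : [0, 28, 28]
SWAP    : [0, 28, 28]
SUB     : [0, 0]
SUB     : [0]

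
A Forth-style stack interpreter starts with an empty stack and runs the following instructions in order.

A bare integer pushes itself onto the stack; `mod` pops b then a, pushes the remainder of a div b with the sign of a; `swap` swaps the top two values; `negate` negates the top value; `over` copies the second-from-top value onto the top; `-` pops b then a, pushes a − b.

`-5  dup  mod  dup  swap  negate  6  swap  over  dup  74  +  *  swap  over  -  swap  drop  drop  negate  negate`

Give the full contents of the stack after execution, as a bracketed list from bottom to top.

-5     : [-5]
dup    : [-5, -5]
mod    : [0]
dup    : [0, 0]
swap   : [0, 0]
negate : [0, 0]
6      : [0, 0, 6]
swap   : [0, 6, 0]
over   : [0, 6, 0, 6]
dup    : [0, 6, 0, 6, 6]
74     : [0, 6, 0, 6, 6, 74]
+      : [0, 6, 0, 6, 80]
*      : [0, 6, 0, 480]
swap   : [0, 6, 480, 0]
over   : [0, 6, 480, 0, 480]
-      : [0, 6, 480, -480]
swap   : [0, 6, -480, 480]
drop   : [0, 6, -480]
drop   : [0, 6]
negate : [0, -6]
negate : [0, 6]

[0, 6]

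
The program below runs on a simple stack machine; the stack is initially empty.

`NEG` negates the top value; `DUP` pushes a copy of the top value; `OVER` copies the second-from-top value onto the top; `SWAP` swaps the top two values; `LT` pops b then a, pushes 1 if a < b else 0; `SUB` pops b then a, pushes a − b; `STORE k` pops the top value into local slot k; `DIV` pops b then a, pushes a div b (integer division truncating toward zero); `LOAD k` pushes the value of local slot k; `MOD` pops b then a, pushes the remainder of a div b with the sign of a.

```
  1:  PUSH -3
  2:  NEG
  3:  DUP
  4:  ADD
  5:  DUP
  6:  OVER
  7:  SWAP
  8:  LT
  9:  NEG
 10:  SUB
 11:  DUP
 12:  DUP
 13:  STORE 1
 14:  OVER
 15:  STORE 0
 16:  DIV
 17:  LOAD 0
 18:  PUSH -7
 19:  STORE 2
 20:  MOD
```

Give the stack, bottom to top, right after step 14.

[6, 6, 6]

PUSH -3  -3
NEG      3
DUP      3 3
ADD      6
DUP      6 6
OVER     6 6 6
SWAP     6 6 6
LT       6 0
NEG      6 0
SUB      6
DUP      6 6
DUP      6 6 6
STORE 1  6 6
OVER     6 6 6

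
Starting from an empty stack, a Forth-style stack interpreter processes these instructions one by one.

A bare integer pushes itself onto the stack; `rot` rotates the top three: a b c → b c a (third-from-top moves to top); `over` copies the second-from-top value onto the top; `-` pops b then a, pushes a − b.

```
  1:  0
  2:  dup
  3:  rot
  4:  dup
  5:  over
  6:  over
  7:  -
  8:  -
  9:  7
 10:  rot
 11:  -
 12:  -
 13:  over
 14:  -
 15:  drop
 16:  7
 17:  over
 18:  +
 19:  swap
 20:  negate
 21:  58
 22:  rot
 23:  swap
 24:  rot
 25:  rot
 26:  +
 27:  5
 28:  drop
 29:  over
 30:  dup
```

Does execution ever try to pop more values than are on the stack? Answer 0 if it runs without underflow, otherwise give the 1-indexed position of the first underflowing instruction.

3

0   → 0
dup → 0 0
rot  — needs 3 operands, stack has 2 → underflow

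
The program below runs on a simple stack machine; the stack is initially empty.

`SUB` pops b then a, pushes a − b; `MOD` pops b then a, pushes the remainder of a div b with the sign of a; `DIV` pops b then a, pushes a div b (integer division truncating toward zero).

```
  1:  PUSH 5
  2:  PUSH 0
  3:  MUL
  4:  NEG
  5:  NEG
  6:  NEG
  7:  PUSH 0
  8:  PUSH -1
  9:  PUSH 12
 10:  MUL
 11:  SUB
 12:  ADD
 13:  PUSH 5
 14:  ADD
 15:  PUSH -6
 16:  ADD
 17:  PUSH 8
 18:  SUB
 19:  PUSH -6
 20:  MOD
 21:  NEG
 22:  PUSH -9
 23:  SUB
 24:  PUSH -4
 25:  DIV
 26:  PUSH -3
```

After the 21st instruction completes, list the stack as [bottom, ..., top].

[-3]

PUSH 5  → [5]
PUSH 0  → [5, 0]
MUL     → [0]
NEG     → [0]
NEG     → [0]
NEG     → [0]
PUSH 0  → [0, 0]
PUSH -1 → [0, 0, -1]
PUSH 12 → [0, 0, -1, 12]
MUL     → [0, 0, -12]
SUB     → [0, 12]
ADD     → [12]
PUSH 5  → [12, 5]
ADD     → [17]
PUSH -6 → [17, -6]
ADD     → [11]
PUSH 8  → [11, 8]
SUB     → [3]
PUSH -6 → [3, -6]
MOD     → [3]
NEG     → [-3]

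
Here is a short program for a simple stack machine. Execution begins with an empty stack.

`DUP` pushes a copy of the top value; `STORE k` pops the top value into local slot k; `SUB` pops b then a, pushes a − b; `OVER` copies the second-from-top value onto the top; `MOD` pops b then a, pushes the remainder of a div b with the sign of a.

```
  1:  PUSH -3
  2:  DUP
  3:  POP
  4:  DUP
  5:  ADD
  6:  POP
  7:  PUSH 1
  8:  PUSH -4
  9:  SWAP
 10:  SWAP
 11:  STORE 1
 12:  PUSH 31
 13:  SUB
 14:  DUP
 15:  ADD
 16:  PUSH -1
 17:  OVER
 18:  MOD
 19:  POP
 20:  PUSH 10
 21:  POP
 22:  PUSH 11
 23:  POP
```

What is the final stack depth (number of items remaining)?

1

PUSH -3 -> -3
DUP     -> -3 -3
POP     -> -3
DUP     -> -3 -3
ADD     -> -6
POP     -> (empty)
PUSH 1  -> 1
PUSH -4 -> 1 -4
SWAP    -> -4 1
SWAP    -> 1 -4
STORE 1 -> 1
PUSH 31 -> 1 31
SUB     -> -30
DUP     -> -30 -30
ADD     -> -60
PUSH -1 -> -60 -1
OVER    -> -60 -1 -60
MOD     -> -60 -1
POP     -> -60
PUSH 10 -> -60 10
POP     -> -60
PUSH 11 -> -60 11
POP     -> -60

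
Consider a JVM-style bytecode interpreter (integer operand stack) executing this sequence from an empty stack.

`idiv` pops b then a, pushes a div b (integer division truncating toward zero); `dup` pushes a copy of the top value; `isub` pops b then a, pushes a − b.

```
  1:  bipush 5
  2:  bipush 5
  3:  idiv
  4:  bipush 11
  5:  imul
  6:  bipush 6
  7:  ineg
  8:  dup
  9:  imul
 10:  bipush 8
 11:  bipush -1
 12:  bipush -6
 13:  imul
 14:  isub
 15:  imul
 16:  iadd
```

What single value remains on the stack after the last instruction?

83

bipush 5   [5]
bipush 5   [5, 5]
idiv       [1]
bipush 11  [1, 11]
imul       [11]
bipush 6   [11, 6]
ineg       [11, -6]
dup        [11, -6, -6]
imul       [11, 36]
bipush 8   [11, 36, 8]
bipush -1  [11, 36, 8, -1]
bipush -6  [11, 36, 8, -1, -6]
imul       [11, 36, 8, 6]
isub       [11, 36, 2]
imul       [11, 72]
iadd       [83]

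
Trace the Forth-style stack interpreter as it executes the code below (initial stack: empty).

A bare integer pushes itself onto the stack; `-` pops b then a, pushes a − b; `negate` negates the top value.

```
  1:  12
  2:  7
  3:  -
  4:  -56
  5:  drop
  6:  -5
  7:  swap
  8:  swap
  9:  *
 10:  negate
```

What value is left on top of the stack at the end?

25

12      [12]
7       [12, 7]
-       [5]
-56     [5, -56]
drop    [5]
-5      [5, -5]
swap    [-5, 5]
swap    [5, -5]
*       [-25]
negate  [25]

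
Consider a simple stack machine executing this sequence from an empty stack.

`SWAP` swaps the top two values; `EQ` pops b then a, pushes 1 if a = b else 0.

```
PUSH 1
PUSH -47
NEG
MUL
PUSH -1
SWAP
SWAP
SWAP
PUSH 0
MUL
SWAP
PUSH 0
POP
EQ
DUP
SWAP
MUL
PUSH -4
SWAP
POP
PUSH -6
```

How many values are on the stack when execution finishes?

PUSH 1   : 1
PUSH -47 : 1 -47
NEG      : 1 47
MUL      : 47
PUSH -1  : 47 -1
SWAP     : -1 47
SWAP     : 47 -1
SWAP     : -1 47
PUSH 0   : -1 47 0
MUL      : -1 0
SWAP     : 0 -1
PUSH 0   : 0 -1 0
POP      : 0 -1
EQ       : 0
DUP      : 0 0
SWAP     : 0 0
MUL      : 0
PUSH -4  : 0 -4
SWAP     : -4 0
POP      : -4
PUSH -6  : -4 -6

2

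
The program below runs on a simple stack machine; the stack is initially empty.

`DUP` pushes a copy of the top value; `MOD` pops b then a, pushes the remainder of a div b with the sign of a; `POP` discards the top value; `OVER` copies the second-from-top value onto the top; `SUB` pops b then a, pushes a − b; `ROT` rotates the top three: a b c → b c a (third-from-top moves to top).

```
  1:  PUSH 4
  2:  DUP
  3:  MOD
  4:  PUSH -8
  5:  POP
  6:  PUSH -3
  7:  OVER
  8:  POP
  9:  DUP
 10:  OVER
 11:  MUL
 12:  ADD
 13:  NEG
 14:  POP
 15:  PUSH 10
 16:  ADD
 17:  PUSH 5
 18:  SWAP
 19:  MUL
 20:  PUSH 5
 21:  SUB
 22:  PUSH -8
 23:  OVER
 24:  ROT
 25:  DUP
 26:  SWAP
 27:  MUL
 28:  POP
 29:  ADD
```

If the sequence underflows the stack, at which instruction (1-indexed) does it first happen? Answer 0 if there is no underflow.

PUSH 4  : 4
DUP     : 4 4
MOD     : 0
PUSH -8 : 0 -8
POP     : 0
PUSH -3 : 0 -3
OVER    : 0 -3 0
POP     : 0 -3
DUP     : 0 -3 -3
OVER    : 0 -3 -3 -3
MUL     : 0 -3 9
ADD     : 0 6
NEG     : 0 -6
POP     : 0
PUSH 10 : 0 10
ADD     : 10
PUSH 5  : 10 5
SWAP    : 5 10
MUL     : 50
PUSH 5  : 50 5
SUB     : 45
PUSH -8 : 45 -8
OVER    : 45 -8 45
ROT     : -8 45 45
DUP     : -8 45 45 45
SWAP    : -8 45 45 45
MUL     : -8 45 2025
POP     : -8 45
ADD     : 37

0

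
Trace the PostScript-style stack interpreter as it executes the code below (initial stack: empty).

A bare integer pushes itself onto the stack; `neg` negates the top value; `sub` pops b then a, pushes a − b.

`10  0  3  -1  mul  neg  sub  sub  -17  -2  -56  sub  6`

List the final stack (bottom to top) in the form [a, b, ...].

10  : [10]
0   : [10, 0]
3   : [10, 0, 3]
-1  : [10, 0, 3, -1]
mul : [10, 0, -3]
neg : [10, 0, 3]
sub : [10, -3]
sub : [13]
-17 : [13, -17]
-2  : [13, -17, -2]
-56 : [13, -17, -2, -56]
sub : [13, -17, 54]
6   : [13, -17, 54, 6]

[13, -17, 54, 6]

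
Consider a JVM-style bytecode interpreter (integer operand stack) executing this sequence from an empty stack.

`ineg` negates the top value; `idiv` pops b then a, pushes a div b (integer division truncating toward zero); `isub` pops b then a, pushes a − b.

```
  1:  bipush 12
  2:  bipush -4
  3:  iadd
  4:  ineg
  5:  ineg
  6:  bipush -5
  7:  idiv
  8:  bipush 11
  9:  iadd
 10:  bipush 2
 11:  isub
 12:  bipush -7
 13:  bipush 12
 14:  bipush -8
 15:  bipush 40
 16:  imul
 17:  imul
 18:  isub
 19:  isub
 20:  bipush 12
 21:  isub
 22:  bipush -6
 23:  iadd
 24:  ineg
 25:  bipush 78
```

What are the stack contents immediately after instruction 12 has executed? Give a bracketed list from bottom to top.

bipush 12 → [12]
bipush -4 → [12, -4]
iadd      → [8]
ineg      → [-8]
ineg      → [8]
bipush -5 → [8, -5]
idiv      → [-1]
bipush 11 → [-1, 11]
iadd      → [10]
bipush 2  → [10, 2]
isub      → [8]
bipush -7 → [8, -7]

[8, -7]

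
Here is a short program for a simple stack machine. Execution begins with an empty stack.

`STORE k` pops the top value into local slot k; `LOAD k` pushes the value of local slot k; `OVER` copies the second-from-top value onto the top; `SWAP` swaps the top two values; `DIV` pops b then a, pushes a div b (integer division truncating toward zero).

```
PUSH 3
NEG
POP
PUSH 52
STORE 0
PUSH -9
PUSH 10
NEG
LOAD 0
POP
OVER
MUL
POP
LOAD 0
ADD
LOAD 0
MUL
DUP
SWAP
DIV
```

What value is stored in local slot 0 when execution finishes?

52

PUSH 3  : 3
NEG     : -3
POP     : (empty)
PUSH 52 : 52
STORE 0 : (empty)
PUSH -9 : -9
PUSH 10 : -9 10
NEG     : -9 -10
LOAD 0  : -9 -10 52
POP     : -9 -10
OVER    : -9 -10 -9
MUL     : -9 90
POP     : -9
LOAD 0  : -9 52
ADD     : 43
LOAD 0  : 43 52
MUL     : 2236
DUP     : 2236 2236
SWAP    : 2236 2236
DIV     : 1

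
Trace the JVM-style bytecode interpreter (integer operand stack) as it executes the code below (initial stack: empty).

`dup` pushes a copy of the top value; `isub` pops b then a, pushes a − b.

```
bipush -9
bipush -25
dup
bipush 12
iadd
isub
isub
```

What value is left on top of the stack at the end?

bipush -9  : -9
bipush -25 : -9 -25
dup        : -9 -25 -25
bipush 12  : -9 -25 -25 12
iadd       : -9 -25 -13
isub       : -9 -12
isub       : 3

3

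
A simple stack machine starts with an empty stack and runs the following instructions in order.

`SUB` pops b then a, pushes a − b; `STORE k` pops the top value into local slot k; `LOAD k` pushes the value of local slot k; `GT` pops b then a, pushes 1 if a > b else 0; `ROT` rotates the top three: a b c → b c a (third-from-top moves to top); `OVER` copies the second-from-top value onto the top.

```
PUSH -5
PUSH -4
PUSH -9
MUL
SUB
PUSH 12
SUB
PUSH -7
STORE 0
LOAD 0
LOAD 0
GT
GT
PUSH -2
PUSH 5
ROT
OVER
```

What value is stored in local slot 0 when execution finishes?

PUSH -5 : [-5]
PUSH -4 : [-5, -4]
PUSH -9 : [-5, -4, -9]
MUL     : [-5, 36]
SUB     : [-41]
PUSH 12 : [-41, 12]
SUB     : [-53]
PUSH -7 : [-53, -7]
STORE 0 : [-53]
LOAD 0  : [-53, -7]
LOAD 0  : [-53, -7, -7]
GT      : [-53, 0]
GT      : [0]
PUSH -2 : [0, -2]
PUSH 5  : [0, -2, 5]
ROT     : [-2, 5, 0]
OVER    : [-2, 5, 0, 5]

-7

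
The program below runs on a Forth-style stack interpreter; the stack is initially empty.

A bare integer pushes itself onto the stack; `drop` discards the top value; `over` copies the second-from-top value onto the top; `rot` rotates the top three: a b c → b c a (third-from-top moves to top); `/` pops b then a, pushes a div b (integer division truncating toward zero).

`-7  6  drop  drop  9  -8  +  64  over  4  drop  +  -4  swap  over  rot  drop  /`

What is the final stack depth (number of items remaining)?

2

-7   : -7
6    : -7 6
drop : -7
drop : (empty)
9    : 9
-8   : 9 -8
+    : 1
64   : 1 64
over : 1 64 1
4    : 1 64 1 4
drop : 1 64 1
+    : 1 65
-4   : 1 65 -4
swap : 1 -4 65
over : 1 -4 65 -4
rot  : 1 65 -4 -4
drop : 1 65 -4
/    : 1 -16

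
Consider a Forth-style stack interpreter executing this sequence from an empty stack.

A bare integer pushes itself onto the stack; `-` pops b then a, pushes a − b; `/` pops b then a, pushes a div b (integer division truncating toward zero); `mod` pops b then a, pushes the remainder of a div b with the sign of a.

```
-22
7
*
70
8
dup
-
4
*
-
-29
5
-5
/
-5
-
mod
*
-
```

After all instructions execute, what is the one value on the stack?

-84

-22  [-22]
7    [-22, 7]
*    [-154]
70   [-154, 70]
8    [-154, 70, 8]
dup  [-154, 70, 8, 8]
-    [-154, 70, 0]
4    [-154, 70, 0, 4]
*    [-154, 70, 0]
-    [-154, 70]
-29  [-154, 70, -29]
5    [-154, 70, -29, 5]
-5   [-154, 70, -29, 5, -5]
/    [-154, 70, -29, -1]
-5   [-154, 70, -29, -1, -5]
-    [-154, 70, -29, 4]
mod  [-154, 70, -1]
*    [-154, -70]
-    [-84]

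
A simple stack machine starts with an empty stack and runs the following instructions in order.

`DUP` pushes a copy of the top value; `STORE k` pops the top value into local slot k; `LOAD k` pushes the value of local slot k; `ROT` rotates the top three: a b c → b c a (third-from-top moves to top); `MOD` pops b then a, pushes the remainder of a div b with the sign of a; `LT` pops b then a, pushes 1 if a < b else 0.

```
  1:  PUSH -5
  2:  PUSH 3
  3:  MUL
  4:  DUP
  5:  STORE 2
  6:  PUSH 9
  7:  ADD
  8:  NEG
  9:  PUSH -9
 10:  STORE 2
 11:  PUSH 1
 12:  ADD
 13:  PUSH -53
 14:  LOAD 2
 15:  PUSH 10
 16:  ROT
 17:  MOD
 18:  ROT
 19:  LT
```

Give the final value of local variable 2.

PUSH -5  → [-5]
PUSH 3   → [-5, 3]
MUL      → [-15]
DUP      → [-15, -15]
STORE 2  → [-15]
PUSH 9   → [-15, 9]
ADD      → [-6]
NEG      → [6]
PUSH -9  → [6, -9]
STORE 2  → [6]
PUSH 1   → [6, 1]
ADD      → [7]
PUSH -53 → [7, -53]
LOAD 2   → [7, -53, -9]
PUSH 10  → [7, -53, -9, 10]
ROT      → [7, -9, 10, -53]
MOD      → [7, -9, 10]
ROT      → [-9, 10, 7]
LT       → [-9, 0]

-9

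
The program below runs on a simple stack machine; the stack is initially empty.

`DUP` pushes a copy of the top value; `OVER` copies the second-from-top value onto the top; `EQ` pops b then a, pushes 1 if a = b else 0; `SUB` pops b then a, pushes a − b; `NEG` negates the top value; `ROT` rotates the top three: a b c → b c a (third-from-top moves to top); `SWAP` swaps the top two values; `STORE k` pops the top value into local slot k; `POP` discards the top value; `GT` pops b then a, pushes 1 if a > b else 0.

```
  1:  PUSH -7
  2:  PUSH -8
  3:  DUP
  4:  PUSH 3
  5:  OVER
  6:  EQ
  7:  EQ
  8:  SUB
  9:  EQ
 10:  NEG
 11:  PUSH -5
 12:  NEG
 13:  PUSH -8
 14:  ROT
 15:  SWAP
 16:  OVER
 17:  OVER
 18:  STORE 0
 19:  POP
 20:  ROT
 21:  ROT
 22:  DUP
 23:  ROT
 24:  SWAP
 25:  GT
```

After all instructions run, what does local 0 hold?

-8

PUSH -7 : [-7]
PUSH -8 : [-7, -8]
DUP     : [-7, -8, -8]
PUSH 3  : [-7, -8, -8, 3]
OVER    : [-7, -8, -8, 3, -8]
EQ      : [-7, -8, -8, 0]
EQ      : [-7, -8, 0]
SUB     : [-7, -8]
EQ      : [0]
NEG     : [0]
PUSH -5 : [0, -5]
NEG     : [0, 5]
PUSH -8 : [0, 5, -8]
ROT     : [5, -8, 0]
SWAP    : [5, 0, -8]
OVER    : [5, 0, -8, 0]
OVER    : [5, 0, -8, 0, -8]
STORE 0 : [5, 0, -8, 0]
POP     : [5, 0, -8]
ROT     : [0, -8, 5]
ROT     : [-8, 5, 0]
DUP     : [-8, 5, 0, 0]
ROT     : [-8, 0, 0, 5]
SWAP    : [-8, 0, 5, 0]
GT      : [-8, 0, 1]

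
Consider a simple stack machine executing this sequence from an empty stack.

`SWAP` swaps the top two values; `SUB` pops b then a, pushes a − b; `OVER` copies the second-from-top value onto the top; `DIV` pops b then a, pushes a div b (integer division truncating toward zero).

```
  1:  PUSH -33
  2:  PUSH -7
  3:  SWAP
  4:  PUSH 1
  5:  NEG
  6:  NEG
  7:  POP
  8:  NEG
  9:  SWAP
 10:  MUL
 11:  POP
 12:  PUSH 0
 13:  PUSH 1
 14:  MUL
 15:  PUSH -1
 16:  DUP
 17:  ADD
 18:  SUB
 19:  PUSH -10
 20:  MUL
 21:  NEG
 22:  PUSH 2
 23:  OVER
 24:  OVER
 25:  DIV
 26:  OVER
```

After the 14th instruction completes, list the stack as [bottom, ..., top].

[0]

PUSH -33 -> -33
PUSH -7  -> -33 -7
SWAP     -> -7 -33
PUSH 1   -> -7 -33 1
NEG      -> -7 -33 -1
NEG      -> -7 -33 1
POP      -> -7 -33
NEG      -> -7 33
SWAP     -> 33 -7
MUL      -> -231
POP      -> (empty)
PUSH 0   -> 0
PUSH 1   -> 0 1
MUL      -> 0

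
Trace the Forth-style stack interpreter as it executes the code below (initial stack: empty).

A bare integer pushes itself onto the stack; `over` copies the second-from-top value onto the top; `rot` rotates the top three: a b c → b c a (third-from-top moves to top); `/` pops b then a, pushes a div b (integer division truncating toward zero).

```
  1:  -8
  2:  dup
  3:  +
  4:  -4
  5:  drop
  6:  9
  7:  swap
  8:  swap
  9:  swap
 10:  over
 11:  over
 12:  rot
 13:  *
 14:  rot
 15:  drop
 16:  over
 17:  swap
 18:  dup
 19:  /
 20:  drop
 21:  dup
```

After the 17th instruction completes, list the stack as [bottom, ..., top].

-8    -8
dup   -8 -8
+     -16
-4    -16 -4
drop  -16
9     -16 9
swap  9 -16
swap  -16 9
swap  9 -16
over  9 -16 9
over  9 -16 9 -16
rot   9 9 -16 -16
*     9 9 256
rot   9 256 9
drop  9 256
over  9 256 9
swap  9 9 256

[9, 9, 256]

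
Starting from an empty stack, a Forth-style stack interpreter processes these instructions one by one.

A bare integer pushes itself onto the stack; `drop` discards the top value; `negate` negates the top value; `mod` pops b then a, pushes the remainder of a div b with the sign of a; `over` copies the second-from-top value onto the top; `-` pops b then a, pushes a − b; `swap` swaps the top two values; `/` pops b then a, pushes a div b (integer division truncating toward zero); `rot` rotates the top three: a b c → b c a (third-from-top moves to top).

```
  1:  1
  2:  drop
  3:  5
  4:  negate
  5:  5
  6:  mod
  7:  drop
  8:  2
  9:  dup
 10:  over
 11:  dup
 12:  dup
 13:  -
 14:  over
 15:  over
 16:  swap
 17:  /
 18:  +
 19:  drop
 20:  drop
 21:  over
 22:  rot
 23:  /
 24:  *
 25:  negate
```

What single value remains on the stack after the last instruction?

-2

1      : [1]
drop   : []
5      : [5]
negate : [-5]
5      : [-5, 5]
mod    : [0]
drop   : []
2      : [2]
dup    : [2, 2]
over   : [2, 2, 2]
dup    : [2, 2, 2, 2]
dup    : [2, 2, 2, 2, 2]
-      : [2, 2, 2, 0]
over   : [2, 2, 2, 0, 2]
over   : [2, 2, 2, 0, 2, 0]
swap   : [2, 2, 2, 0, 0, 2]
/      : [2, 2, 2, 0, 0]
+      : [2, 2, 2, 0]
drop   : [2, 2, 2]
drop   : [2, 2]
over   : [2, 2, 2]
rot    : [2, 2, 2]
/      : [2, 1]
*      : [2]
negate : [-2]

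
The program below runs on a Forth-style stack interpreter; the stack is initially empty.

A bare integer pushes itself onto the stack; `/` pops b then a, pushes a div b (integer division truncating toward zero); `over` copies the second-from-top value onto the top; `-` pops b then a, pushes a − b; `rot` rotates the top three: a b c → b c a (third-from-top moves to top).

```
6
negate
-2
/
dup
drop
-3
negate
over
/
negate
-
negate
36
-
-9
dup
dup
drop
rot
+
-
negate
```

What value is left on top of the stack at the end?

6      → [6]
negate → [-6]
-2     → [-6, -2]
/      → [3]
dup    → [3, 3]
drop   → [3]
-3     → [3, -3]
negate → [3, 3]
over   → [3, 3, 3]
/      → [3, 1]
negate → [3, -1]
-      → [4]
negate → [-4]
36     → [-4, 36]
-      → [-40]
-9     → [-40, -9]
dup    → [-40, -9, -9]
dup    → [-40, -9, -9, -9]
drop   → [-40, -9, -9]
rot    → [-9, -9, -40]
+      → [-9, -49]
-      → [40]
negate → [-40]

-40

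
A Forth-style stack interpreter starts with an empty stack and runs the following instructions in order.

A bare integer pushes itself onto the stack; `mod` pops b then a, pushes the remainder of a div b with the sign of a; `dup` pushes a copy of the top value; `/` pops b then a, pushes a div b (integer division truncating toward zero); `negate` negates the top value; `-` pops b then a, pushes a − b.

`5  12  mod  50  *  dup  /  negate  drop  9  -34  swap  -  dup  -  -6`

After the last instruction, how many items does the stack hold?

5       5
12      5 12
mod     5
50      5 50
*       250
dup     250 250
/       1
negate  -1
drop    (empty)
9       9
-34     9 -34
swap    -34 9
-       -43
dup     -43 -43
-       0
-6      0 -6

2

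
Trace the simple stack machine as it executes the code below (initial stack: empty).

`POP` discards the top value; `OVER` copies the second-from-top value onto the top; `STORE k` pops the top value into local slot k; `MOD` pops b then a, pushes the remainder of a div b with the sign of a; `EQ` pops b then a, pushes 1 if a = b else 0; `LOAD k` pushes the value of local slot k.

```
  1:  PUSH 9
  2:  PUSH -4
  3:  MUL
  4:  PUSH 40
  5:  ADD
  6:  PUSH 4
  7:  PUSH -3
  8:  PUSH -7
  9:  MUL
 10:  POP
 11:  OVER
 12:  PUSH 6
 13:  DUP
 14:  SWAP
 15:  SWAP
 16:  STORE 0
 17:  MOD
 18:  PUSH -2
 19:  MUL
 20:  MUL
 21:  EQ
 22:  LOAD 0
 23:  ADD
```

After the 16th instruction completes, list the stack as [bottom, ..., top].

PUSH 9   [9]
PUSH -4  [9, -4]
MUL      [-36]
PUSH 40  [-36, 40]
ADD      [4]
PUSH 4   [4, 4]
PUSH -3  [4, 4, -3]
PUSH -7  [4, 4, -3, -7]
MUL      [4, 4, 21]
POP      [4, 4]
OVER     [4, 4, 4]
PUSH 6   [4, 4, 4, 6]
DUP      [4, 4, 4, 6, 6]
SWAP     [4, 4, 4, 6, 6]
SWAP     [4, 4, 4, 6, 6]
STORE 0  [4, 4, 4, 6]

[4, 4, 4, 6]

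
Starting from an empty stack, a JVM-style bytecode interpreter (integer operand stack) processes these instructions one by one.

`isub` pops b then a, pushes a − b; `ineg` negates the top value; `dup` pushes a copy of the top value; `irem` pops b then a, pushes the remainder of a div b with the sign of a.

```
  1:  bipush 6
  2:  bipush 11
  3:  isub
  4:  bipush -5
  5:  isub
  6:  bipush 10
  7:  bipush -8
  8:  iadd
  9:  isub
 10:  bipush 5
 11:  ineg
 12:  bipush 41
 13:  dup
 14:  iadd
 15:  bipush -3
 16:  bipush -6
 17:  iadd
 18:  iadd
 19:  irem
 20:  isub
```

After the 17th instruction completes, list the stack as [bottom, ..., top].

[-2, -5, 82, -9]

bipush 6   6
bipush 11  6 11
isub       -5
bipush -5  -5 -5
isub       0
bipush 10  0 10
bipush -8  0 10 -8
iadd       0 2
isub       -2
bipush 5   -2 5
ineg       -2 -5
bipush 41  -2 -5 41
dup        -2 -5 41 41
iadd       -2 -5 82
bipush -3  -2 -5 82 -3
bipush -6  -2 -5 82 -3 -6
iadd       -2 -5 82 -9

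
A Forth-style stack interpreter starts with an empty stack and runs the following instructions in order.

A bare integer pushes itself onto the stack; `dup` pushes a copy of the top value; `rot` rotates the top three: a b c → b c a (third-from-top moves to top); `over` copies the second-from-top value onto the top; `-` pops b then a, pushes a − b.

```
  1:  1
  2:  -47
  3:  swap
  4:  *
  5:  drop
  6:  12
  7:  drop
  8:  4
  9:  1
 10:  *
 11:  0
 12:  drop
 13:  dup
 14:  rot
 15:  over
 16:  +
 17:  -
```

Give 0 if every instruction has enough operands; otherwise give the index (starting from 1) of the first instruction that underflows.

1    -> 1
-47  -> 1 -47
swap -> -47 1
*    -> -47
drop -> (empty)
12   -> 12
drop -> (empty)
4    -> 4
1    -> 4 1
*    -> 4
0    -> 4 0
drop -> 4
dup  -> 4 4
rot  — needs 3 operands, stack has 2 → underflow

14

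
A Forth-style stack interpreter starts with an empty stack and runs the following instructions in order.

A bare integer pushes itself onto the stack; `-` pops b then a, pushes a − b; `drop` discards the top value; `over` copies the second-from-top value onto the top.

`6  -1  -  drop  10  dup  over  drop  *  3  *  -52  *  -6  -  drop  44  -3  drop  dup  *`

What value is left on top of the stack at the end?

1936

6    → [6]
-1   → [6, -1]
-    → [7]
drop → []
10   → [10]
dup  → [10, 10]
over → [10, 10, 10]
drop → [10, 10]
*    → [100]
3    → [100, 3]
*    → [300]
-52  → [300, -52]
*    → [-15600]
-6   → [-15600, -6]
-    → [-15594]
drop → []
44   → [44]
-3   → [44, -3]
drop → [44]
dup  → [44, 44]
*    → [1936]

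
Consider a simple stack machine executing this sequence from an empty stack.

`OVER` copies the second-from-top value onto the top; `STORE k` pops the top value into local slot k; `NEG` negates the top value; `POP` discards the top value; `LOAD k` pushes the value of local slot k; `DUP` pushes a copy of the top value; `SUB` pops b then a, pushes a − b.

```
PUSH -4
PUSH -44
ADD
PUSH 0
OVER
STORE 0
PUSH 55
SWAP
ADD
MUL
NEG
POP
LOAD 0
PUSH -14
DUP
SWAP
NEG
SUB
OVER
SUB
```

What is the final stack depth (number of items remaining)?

PUSH -4   -4
PUSH -44  -4 -44
ADD       -48
PUSH 0    -48 0
OVER      -48 0 -48
STORE 0   -48 0
PUSH 55   -48 0 55
SWAP      -48 55 0
ADD       -48 55
MUL       -2640
NEG       2640
POP       (empty)
LOAD 0    -48
PUSH -14  -48 -14
DUP       -48 -14 -14
SWAP      -48 -14 -14
NEG       -48 -14 14
SUB       -48 -28
OVER      -48 -28 -48
SUB       -48 20

2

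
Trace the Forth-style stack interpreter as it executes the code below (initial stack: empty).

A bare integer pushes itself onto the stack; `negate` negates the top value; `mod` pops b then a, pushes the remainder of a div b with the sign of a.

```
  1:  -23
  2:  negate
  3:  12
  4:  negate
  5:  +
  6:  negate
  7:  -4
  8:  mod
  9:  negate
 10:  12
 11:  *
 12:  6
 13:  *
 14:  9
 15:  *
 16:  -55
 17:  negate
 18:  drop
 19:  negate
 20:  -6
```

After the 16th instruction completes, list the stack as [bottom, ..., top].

-23     [-23]
negate  [23]
12      [23, 12]
negate  [23, -12]
+       [11]
negate  [-11]
-4      [-11, -4]
mod     [-3]
negate  [3]
12      [3, 12]
*       [36]
6       [36, 6]
*       [216]
9       [216, 9]
*       [1944]
-55     [1944, -55]

[1944, -55]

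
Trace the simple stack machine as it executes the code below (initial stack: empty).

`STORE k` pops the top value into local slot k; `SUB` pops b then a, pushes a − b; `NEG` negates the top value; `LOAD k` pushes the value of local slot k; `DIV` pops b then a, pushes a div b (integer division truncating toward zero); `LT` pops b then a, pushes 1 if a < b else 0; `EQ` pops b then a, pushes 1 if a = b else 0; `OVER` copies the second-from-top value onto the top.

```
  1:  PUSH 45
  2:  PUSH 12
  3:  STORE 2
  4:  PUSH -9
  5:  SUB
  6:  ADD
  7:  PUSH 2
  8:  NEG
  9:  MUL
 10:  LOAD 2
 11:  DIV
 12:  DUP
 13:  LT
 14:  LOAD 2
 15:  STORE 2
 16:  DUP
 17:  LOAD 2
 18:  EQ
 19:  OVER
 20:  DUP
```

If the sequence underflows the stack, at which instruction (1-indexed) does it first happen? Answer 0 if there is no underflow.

6

PUSH 45 → [45]
PUSH 12 → [45, 12]
STORE 2 → [45]
PUSH -9 → [45, -9]
SUB     → [54]
ADD  — needs 2 operands, stack has 1 → underflow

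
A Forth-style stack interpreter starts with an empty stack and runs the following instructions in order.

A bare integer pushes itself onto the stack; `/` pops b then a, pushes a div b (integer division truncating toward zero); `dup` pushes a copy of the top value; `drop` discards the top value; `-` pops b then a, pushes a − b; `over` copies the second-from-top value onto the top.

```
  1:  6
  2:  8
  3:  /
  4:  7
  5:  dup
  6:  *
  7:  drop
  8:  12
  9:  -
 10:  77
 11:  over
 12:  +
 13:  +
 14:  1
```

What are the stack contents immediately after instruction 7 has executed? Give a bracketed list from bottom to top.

[0]

6    -> 6
8    -> 6 8
/    -> 0
7    -> 0 7
dup  -> 0 7 7
*    -> 0 49
drop -> 0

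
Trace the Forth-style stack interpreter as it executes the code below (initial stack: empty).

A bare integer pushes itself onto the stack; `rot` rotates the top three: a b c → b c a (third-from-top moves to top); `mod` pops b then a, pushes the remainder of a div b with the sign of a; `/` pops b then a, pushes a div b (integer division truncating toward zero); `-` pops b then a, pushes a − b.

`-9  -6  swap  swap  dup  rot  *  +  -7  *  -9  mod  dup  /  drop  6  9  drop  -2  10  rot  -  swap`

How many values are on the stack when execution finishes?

2

-9    [-9]
-6    [-9, -6]
swap  [-6, -9]
swap  [-9, -6]
dup   [-9, -6, -6]
rot   [-6, -6, -9]
*     [-6, 54]
+     [48]
-7    [48, -7]
*     [-336]
-9    [-336, -9]
mod   [-3]
dup   [-3, -3]
/     [1]
drop  []
6     [6]
9     [6, 9]
drop  [6]
-2    [6, -2]
10    [6, -2, 10]
rot   [-2, 10, 6]
-     [-2, 4]
swap  [4, -2]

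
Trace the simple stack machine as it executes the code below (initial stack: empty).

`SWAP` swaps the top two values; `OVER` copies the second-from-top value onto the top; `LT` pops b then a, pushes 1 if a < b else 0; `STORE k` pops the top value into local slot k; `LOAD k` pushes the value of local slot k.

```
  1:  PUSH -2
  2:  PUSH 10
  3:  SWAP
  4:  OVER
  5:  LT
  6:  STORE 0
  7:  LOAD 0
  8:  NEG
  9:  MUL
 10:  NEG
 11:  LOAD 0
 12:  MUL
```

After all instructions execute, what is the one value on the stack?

PUSH -2  -2
PUSH 10  -2 10
SWAP     10 -2
OVER     10 -2 10
LT       10 1
STORE 0  10
LOAD 0   10 1
NEG      10 -1
MUL      -10
NEG      10
LOAD 0   10 1
MUL      10

10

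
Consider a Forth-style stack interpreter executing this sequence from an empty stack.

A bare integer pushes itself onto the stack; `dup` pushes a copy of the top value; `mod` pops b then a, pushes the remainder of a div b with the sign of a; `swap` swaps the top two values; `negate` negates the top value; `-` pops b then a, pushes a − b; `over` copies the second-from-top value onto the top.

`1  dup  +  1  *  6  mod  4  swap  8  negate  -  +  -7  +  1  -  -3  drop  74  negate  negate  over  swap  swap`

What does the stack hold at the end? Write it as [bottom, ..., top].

1      → 1
dup    → 1 1
+      → 2
1      → 2 1
*      → 2
6      → 2 6
mod    → 2
4      → 2 4
swap   → 4 2
8      → 4 2 8
negate → 4 2 -8
-      → 4 10
+      → 14
-7     → 14 -7
+      → 7
1      → 7 1
-      → 6
-3     → 6 -3
drop   → 6
74     → 6 74
negate → 6 -74
negate → 6 74
over   → 6 74 6
swap   → 6 6 74
swap   → 6 74 6

[6, 74, 6]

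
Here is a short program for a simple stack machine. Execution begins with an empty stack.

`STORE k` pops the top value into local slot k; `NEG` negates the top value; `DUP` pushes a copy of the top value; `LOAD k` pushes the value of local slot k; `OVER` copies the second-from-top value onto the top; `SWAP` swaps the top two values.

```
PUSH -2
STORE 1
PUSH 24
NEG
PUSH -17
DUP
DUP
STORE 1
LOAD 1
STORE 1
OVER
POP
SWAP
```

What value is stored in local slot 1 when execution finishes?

-17

PUSH -2   [-2]
STORE 1   []
PUSH 24   [24]
NEG       [-24]
PUSH -17  [-24, -17]
DUP       [-24, -17, -17]
DUP       [-24, -17, -17, -17]
STORE 1   [-24, -17, -17]
LOAD 1    [-24, -17, -17, -17]
STORE 1   [-24, -17, -17]
OVER      [-24, -17, -17, -17]
POP       [-24, -17, -17]
SWAP      [-24, -17, -17]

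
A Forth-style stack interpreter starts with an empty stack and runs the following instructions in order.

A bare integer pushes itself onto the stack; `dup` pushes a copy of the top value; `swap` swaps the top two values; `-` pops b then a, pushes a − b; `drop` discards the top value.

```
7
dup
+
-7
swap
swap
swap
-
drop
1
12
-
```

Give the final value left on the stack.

7    → 7
dup  → 7 7
+    → 14
-7   → 14 -7
swap → -7 14
swap → 14 -7
swap → -7 14
-    → -21
drop → (empty)
1    → 1
12   → 1 12
-    → -11

-11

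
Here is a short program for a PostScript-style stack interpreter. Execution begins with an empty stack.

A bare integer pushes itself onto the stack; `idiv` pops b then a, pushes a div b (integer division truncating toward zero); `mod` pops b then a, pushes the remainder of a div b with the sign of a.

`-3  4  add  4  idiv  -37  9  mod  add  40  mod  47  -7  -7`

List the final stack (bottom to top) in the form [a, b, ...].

[-1, 47, -7, -7]

-3    [-3]
4     [-3, 4]
add   [1]
4     [1, 4]
idiv  [0]
-37   [0, -37]
9     [0, -37, 9]
mod   [0, -1]
add   [-1]
40    [-1, 40]
mod   [-1]
47    [-1, 47]
-7    [-1, 47, -7]
-7    [-1, 47, -7, -7]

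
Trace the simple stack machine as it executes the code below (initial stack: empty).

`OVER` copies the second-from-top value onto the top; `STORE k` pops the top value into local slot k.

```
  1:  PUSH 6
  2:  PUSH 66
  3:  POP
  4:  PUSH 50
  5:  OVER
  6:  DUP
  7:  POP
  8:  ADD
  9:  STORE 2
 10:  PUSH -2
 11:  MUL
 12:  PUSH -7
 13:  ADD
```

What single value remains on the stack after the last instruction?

PUSH 6  → [6]
PUSH 66 → [6, 66]
POP     → [6]
PUSH 50 → [6, 50]
OVER    → [6, 50, 6]
DUP     → [6, 50, 6, 6]
POP     → [6, 50, 6]
ADD     → [6, 56]
STORE 2 → [6]
PUSH -2 → [6, -2]
MUL     → [-12]
PUSH -7 → [-12, -7]
ADD     → [-19]

-19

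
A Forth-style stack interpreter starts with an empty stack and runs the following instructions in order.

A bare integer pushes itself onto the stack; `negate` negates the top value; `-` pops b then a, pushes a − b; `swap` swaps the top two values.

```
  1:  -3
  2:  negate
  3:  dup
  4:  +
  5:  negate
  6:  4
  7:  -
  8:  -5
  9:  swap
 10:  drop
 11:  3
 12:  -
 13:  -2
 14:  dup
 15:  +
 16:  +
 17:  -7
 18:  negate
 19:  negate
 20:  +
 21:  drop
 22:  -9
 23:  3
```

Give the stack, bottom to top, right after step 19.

-3     -> -3
negate -> 3
dup    -> 3 3
+      -> 6
negate -> -6
4      -> -6 4
-      -> -10
-5     -> -10 -5
swap   -> -5 -10
drop   -> -5
3      -> -5 3
-      -> -8
-2     -> -8 -2
dup    -> -8 -2 -2
+      -> -8 -4
+      -> -12
-7     -> -12 -7
negate -> -12 7
negate -> -12 -7

[-12, -7]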